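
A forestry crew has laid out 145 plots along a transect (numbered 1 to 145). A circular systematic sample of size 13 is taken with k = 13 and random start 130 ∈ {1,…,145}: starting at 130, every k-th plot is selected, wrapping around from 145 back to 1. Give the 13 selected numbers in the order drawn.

130, 143, 11, 24, 37, 50, 63, 76, 89, 102, 115, 128, 141

Selection 1: 130
Selection 2: 130 + 13 = 143
Selection 3: 143 + 13 = 156 → 156 − 145 = 11
Selection 4: 11 + 13 = 24
Selection 5: 24 + 13 = 37
Selection 6: 37 + 13 = 50
Selection 7: 50 + 13 = 63
Selection 8: 63 + 13 = 76
Selection 9: 76 + 13 = 89
Selection 10: 89 + 13 = 102
Selection 11: 102 + 13 = 115
Selection 12: 115 + 13 = 128
Selection 13: 128 + 13 = 141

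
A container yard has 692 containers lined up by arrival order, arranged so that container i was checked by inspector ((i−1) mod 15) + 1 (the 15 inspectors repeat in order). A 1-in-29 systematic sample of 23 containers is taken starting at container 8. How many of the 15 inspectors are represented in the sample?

Consecutive selections differ by k = 29, so their inspector numbers differ by 29 mod 15 = 14.
gcd(29, 15) = 1, so the sample visits 15/1 = 15 distinct residues mod 15.
Start 8 is inspector 8; the inspectors hit are 1, 2, 3, 4, 5, 6, 7, 8, 9, 10, 11, 12, 13, 14, 15.

15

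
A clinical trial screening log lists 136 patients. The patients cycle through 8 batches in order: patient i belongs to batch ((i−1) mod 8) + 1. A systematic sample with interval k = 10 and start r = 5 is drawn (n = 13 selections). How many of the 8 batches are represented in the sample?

Consecutive selections differ by k = 10, so their batch numbers differ by 10 mod 8 = 2.
gcd(10, 8) = 2, so the sample visits 8/2 = 4 distinct residues mod 8.
Start 5 is batch 5; the batches hit are 1, 3, 5, 7.

4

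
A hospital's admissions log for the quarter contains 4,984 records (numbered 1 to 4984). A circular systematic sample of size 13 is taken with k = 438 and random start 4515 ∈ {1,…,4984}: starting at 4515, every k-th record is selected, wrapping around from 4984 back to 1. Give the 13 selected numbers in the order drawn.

4515, 4953, 407, 845, 1283, 1721, 2159, 2597, 3035, 3473, 3911, 4349, 4787

Selection 1: 4515
Selection 2: 4515 + 438 = 4953
Selection 3: 4953 + 438 = 5391 → 5391 − 4984 = 407
Selection 4: 407 + 438 = 845
Selection 5: 845 + 438 = 1283
Selection 6: 1283 + 438 = 1721
Selection 7: 1721 + 438 = 2159
Selection 8: 2159 + 438 = 2597
Selection 9: 2597 + 438 = 3035
Selection 10: 3035 + 438 = 3473
Selection 11: 3473 + 438 = 3911
Selection 12: 3911 + 438 = 4349
Selection 13: 4349 + 438 = 4787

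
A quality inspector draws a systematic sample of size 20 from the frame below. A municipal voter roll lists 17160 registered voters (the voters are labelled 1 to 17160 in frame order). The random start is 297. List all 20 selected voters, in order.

297, 1155, 2013, 2871, 3729, 4587, 5445, 6303, 7161, 8019, 8877, 9735, 10593, 11451, 12309, 13167, 14025, 14883, 15741, 16599

k = N/n = 17160/20 = 858
voter 1: 297
voter 2: 297 + 858 = 1155
voter 3: 1155 + 858 = 2013
voter 4: 2013 + 858 = 2871
voter 5: 2871 + 858 = 3729
voter 6: 3729 + 858 = 4587
voter 7: 4587 + 858 = 5445
voter 8: 5445 + 858 = 6303
voter 9: 6303 + 858 = 7161
voter 10: 7161 + 858 = 8019
voter 11: 8019 + 858 = 8877
voter 12: 8877 + 858 = 9735
voter 13: 9735 + 858 = 10593
voter 14: 10593 + 858 = 11451
voter 15: 11451 + 858 = 12309
voter 16: 12309 + 858 = 13167
voter 17: 13167 + 858 = 14025
voter 18: 14025 + 858 = 14883
voter 19: 14883 + 858 = 15741
voter 20: 15741 + 858 = 16599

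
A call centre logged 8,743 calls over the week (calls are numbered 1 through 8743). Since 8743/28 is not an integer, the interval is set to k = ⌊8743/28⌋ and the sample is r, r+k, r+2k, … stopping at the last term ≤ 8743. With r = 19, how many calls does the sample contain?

28

k = ⌊8743/28⌋ = 312
Achieved size = ⌊(8743 − 19)/312⌋ + 1 = ⌊8724/312⌋ + 1 = 27 + 1 = 28
(last selection: 19 + 27×312 = 8443 ≤ 8743; next would be 8755 > 8743)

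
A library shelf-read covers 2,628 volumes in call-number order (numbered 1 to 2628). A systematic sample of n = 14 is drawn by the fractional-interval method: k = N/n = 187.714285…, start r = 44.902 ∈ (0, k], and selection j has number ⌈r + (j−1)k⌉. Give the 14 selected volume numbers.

45, 233, 421, 609, 796, 984, 1172, 1359, 1547, 1735, 1923, 2110, 2298, 2486

j=1: r + 0k = 44.902 → ⌈·⌉ = 45
j=2: r + 1k = 232.616285… → ⌈·⌉ = 233
j=3: r + 2k = 420.330571… → ⌈·⌉ = 421
j=4: r + 3k = 608.044857… → ⌈·⌉ = 609
j=5: r + 4k = 795.759142… → ⌈·⌉ = 796
j=6: r + 5k = 983.473428… → ⌈·⌉ = 984
j=7: r + 6k = 1171.187714… → ⌈·⌉ = 1172
j=8: r + 7k = 1358.902 → ⌈·⌉ = 1359
j=9: r + 8k = 1546.616285… → ⌈·⌉ = 1547
j=10: r + 9k = 1734.330571… → ⌈·⌉ = 1735
j=11: r + 10k = 1922.044857… → ⌈·⌉ = 1923
j=12: r + 11k = 2109.759142… → ⌈·⌉ = 2110
j=13: r + 12k = 2297.473428… → ⌈·⌉ = 2298
j=14: r + 13k = 2485.187714… → ⌈·⌉ = 2486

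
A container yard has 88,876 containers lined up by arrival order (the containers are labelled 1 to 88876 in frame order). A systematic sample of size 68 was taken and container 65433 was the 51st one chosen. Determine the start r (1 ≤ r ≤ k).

83

k = 88876/68 = 1307
r = 65433 − (51−1)×1307 = 65433 − 65350 = 83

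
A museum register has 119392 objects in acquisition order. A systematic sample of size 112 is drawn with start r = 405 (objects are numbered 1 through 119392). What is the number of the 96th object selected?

101675

k = 119392/112 = 1066
96th selection = r + (96−1)·k = 405 + 95×1066 = 405 + 101270 = 101675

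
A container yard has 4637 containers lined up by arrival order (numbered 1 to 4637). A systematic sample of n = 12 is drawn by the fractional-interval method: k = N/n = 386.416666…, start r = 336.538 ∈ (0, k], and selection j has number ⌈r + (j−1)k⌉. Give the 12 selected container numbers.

j=1: r + 0k = 336.538 → ⌈·⌉ = 337
j=2: r + 1k = 722.954666… → ⌈·⌉ = 723
j=3: r + 2k = 1109.371333… → ⌈·⌉ = 1110
j=4: r + 3k = 1495.788 → ⌈·⌉ = 1496
j=5: r + 4k = 1882.204666… → ⌈·⌉ = 1883
j=6: r + 5k = 2268.621333… → ⌈·⌉ = 2269
j=7: r + 6k = 2655.038 → ⌈·⌉ = 2656
j=8: r + 7k = 3041.454666… → ⌈·⌉ = 3042
j=9: r + 8k = 3427.871333… → ⌈·⌉ = 3428
j=10: r + 9k = 3814.288 → ⌈·⌉ = 3815
j=11: r + 10k = 4200.704666… → ⌈·⌉ = 4201
j=12: r + 11k = 4587.121333… → ⌈·⌉ = 4588

337, 723, 1110, 1496, 1883, 2269, 2656, 3042, 3428, 3815, 4201, 4588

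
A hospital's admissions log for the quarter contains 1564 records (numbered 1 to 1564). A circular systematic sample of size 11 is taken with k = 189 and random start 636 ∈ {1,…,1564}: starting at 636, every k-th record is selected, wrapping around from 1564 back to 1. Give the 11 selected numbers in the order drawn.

Selection 1: 636
Selection 2: 636 + 189 = 825
Selection 3: 825 + 189 = 1014
Selection 4: 1014 + 189 = 1203
Selection 5: 1203 + 189 = 1392
Selection 6: 1392 + 189 = 1581 → 1581 − 1564 = 17
Selection 7: 17 + 189 = 206
Selection 8: 206 + 189 = 395
Selection 9: 395 + 189 = 584
Selection 10: 584 + 189 = 773
Selection 11: 773 + 189 = 962

636, 825, 1014, 1203, 1392, 17, 206, 395, 584, 773, 962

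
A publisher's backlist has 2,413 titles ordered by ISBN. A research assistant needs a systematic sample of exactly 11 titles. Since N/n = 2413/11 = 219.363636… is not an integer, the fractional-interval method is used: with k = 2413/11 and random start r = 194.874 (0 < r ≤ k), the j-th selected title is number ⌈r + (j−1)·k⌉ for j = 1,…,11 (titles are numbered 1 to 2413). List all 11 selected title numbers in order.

195, 415, 634, 853, 1073, 1292, 1512, 1731, 1950, 2170, 2389

j=1: r + 0k = 194.874 → ⌈·⌉ = 195
j=2: r + 1k = 414.237636… → ⌈·⌉ = 415
j=3: r + 2k = 633.601272… → ⌈·⌉ = 634
j=4: r + 3k = 852.964909… → ⌈·⌉ = 853
j=5: r + 4k = 1072.328545… → ⌈·⌉ = 1073
j=6: r + 5k = 1291.692181… → ⌈·⌉ = 1292
j=7: r + 6k = 1511.055818… → ⌈·⌉ = 1512
j=8: r + 7k = 1730.419454… → ⌈·⌉ = 1731
j=9: r + 8k = 1949.783090… → ⌈·⌉ = 1950
j=10: r + 9k = 2169.146727… → ⌈·⌉ = 2170
j=11: r + 10k = 2388.510363… → ⌈·⌉ = 2389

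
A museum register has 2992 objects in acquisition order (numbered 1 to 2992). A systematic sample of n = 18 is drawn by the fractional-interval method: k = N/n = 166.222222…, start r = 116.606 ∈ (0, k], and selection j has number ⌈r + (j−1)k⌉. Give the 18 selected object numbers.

117, 283, 450, 616, 782, 948, 1114, 1281, 1447, 1613, 1779, 1946, 2112, 2278, 2444, 2610, 2777, 2943

j=1: r + 0k = 116.606 → ⌈·⌉ = 117
j=2: r + 1k = 282.828222… → ⌈·⌉ = 283
j=3: r + 2k = 449.050444… → ⌈·⌉ = 450
j=4: r + 3k = 615.272666… → ⌈·⌉ = 616
j=5: r + 4k = 781.494888… → ⌈·⌉ = 782
j=6: r + 5k = 947.717111… → ⌈·⌉ = 948
j=7: r + 6k = 1113.939333… → ⌈·⌉ = 1114
j=8: r + 7k = 1280.161555… → ⌈·⌉ = 1281
j=9: r + 8k = 1446.383777… → ⌈·⌉ = 1447
j=10: r + 9k = 1612.606 → ⌈·⌉ = 1613
j=11: r + 10k = 1778.828222… → ⌈·⌉ = 1779
j=12: r + 11k = 1945.050444… → ⌈·⌉ = 1946
j=13: r + 12k = 2111.272666… → ⌈·⌉ = 2112
j=14: r + 13k = 2277.494888… → ⌈·⌉ = 2278
j=15: r + 14k = 2443.717111… → ⌈·⌉ = 2444
j=16: r + 15k = 2609.939333… → ⌈·⌉ = 2610
j=17: r + 16k = 2776.161555… → ⌈·⌉ = 2777
j=18: r + 17k = 2942.383777… → ⌈·⌉ = 2943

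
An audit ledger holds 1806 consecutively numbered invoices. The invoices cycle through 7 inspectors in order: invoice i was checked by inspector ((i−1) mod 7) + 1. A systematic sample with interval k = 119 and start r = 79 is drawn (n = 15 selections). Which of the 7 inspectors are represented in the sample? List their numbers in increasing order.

2

Consecutive selections differ by k = 119, so their inspector numbers differ by 119 mod 7 = 0.
gcd(119, 7) = 7, so the sample visits 7/7 = 1 distinct residues mod 7.
Start 79 is inspector 2; the inspectors hit are 2.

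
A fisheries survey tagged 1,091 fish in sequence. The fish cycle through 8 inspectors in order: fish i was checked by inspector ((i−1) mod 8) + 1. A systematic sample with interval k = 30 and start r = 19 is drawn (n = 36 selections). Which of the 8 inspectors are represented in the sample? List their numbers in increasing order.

Consecutive selections differ by k = 30, so their inspector numbers differ by 30 mod 8 = 6.
gcd(30, 8) = 2, so the sample visits 8/2 = 4 distinct residues mod 8.
Start 19 is inspector 3; the inspectors hit are 1, 3, 5, 7.

1, 3, 5, 7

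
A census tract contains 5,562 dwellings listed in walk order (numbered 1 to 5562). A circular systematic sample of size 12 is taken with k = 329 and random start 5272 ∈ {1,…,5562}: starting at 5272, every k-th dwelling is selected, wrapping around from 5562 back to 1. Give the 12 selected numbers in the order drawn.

5272, 39, 368, 697, 1026, 1355, 1684, 2013, 2342, 2671, 3000, 3329

Selection 1: 5272
Selection 2: 5272 + 329 = 5601 → 5601 − 5562 = 39
Selection 3: 39 + 329 = 368
Selection 4: 368 + 329 = 697
Selection 5: 697 + 329 = 1026
Selection 6: 1026 + 329 = 1355
Selection 7: 1355 + 329 = 1684
Selection 8: 1684 + 329 = 2013
Selection 9: 2013 + 329 = 2342
Selection 10: 2342 + 329 = 2671
Selection 11: 2671 + 329 = 3000
Selection 12: 3000 + 329 = 3329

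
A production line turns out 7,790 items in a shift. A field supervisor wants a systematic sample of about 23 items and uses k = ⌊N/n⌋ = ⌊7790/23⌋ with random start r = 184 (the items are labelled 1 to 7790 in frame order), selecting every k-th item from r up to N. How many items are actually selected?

23

k = ⌊7790/23⌋ = 338
Achieved size = ⌊(7790 − 184)/338⌋ + 1 = ⌊7606/338⌋ + 1 = 22 + 1 = 23
(last selection: 184 + 22×338 = 7620 ≤ 7790; next would be 7958 > 7790)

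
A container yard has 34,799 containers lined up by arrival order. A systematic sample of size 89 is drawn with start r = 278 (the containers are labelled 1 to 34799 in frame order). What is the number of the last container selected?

34686

k = 34799/89 = 391
89th selection = r + (89−1)·k = 278 + 88×391 = 278 + 34408 = 34686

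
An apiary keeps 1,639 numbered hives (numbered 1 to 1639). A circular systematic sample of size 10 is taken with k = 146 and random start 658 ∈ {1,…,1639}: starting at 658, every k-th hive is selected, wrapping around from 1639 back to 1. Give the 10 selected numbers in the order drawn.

658, 804, 950, 1096, 1242, 1388, 1534, 41, 187, 333

Selection 1: 658
Selection 2: 658 + 146 = 804
Selection 3: 804 + 146 = 950
Selection 4: 950 + 146 = 1096
Selection 5: 1096 + 146 = 1242
Selection 6: 1242 + 146 = 1388
Selection 7: 1388 + 146 = 1534
Selection 8: 1534 + 146 = 1680 → 1680 − 1639 = 41
Selection 9: 41 + 146 = 187
Selection 10: 187 + 146 = 333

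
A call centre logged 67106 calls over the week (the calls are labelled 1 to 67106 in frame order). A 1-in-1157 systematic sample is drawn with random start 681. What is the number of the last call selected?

66630

k = 1157
58th selection = r + (58−1)·k = 681 + 57×1157 = 681 + 65949 = 66630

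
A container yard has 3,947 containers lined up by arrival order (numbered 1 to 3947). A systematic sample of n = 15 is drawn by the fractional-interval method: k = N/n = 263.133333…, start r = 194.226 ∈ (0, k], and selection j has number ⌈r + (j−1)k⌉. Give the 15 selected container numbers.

j=1: r + 0k = 194.226 → ⌈·⌉ = 195
j=2: r + 1k = 457.359333… → ⌈·⌉ = 458
j=3: r + 2k = 720.492666… → ⌈·⌉ = 721
j=4: r + 3k = 983.626 → ⌈·⌉ = 984
j=5: r + 4k = 1246.759333… → ⌈·⌉ = 1247
j=6: r + 5k = 1509.892666… → ⌈·⌉ = 1510
j=7: r + 6k = 1773.026 → ⌈·⌉ = 1774
j=8: r + 7k = 2036.159333… → ⌈·⌉ = 2037
j=9: r + 8k = 2299.292666… → ⌈·⌉ = 2300
j=10: r + 9k = 2562.426 → ⌈·⌉ = 2563
j=11: r + 10k = 2825.559333… → ⌈·⌉ = 2826
j=12: r + 11k = 3088.692666… → ⌈·⌉ = 3089
j=13: r + 12k = 3351.826 → ⌈·⌉ = 3352
j=14: r + 13k = 3614.959333… → ⌈·⌉ = 3615
j=15: r + 14k = 3878.092666… → ⌈·⌉ = 3879

195, 458, 721, 984, 1247, 1510, 1774, 2037, 2300, 2563, 2826, 3089, 3352, 3615, 3879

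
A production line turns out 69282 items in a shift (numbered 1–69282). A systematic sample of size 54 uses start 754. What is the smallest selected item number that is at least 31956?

k = 69282/54 = 1283
Steps past start: ⌈(31956 − 754)/1283⌉ = ⌈31202/1283⌉ = 25
Selected item: 754 + 25×1283 = 32829

32829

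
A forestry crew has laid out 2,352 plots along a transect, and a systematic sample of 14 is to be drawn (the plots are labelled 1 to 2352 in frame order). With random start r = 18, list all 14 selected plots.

k = N/n = 2352/14 = 168
plot 1: 18
plot 2: 18 + 168 = 186
plot 3: 186 + 168 = 354
plot 4: 354 + 168 = 522
plot 5: 522 + 168 = 690
plot 6: 690 + 168 = 858
plot 7: 858 + 168 = 1026
plot 8: 1026 + 168 = 1194
plot 9: 1194 + 168 = 1362
plot 10: 1362 + 168 = 1530
plot 11: 1530 + 168 = 1698
plot 12: 1698 + 168 = 1866
plot 13: 1866 + 168 = 2034
plot 14: 2034 + 168 = 2202

18, 186, 354, 522, 690, 858, 1026, 1194, 1362, 1530, 1698, 1866, 2034, 2202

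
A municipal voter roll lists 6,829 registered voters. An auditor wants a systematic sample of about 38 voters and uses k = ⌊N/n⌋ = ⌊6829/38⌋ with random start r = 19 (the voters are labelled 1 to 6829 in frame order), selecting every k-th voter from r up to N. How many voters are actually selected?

k = ⌊6829/38⌋ = 179
Achieved size = ⌊(6829 − 19)/179⌋ + 1 = ⌊6810/179⌋ + 1 = 38 + 1 = 39
(last selection: 19 + 38×179 = 6821 ≤ 6829; next would be 7000 > 6829)

39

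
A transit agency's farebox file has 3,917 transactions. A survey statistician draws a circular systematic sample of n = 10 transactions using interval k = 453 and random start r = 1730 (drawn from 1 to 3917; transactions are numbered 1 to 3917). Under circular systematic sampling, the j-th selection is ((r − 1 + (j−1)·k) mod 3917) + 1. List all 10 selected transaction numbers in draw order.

Selection 1: 1730
Selection 2: 1730 + 453 = 2183
Selection 3: 2183 + 453 = 2636
Selection 4: 2636 + 453 = 3089
Selection 5: 3089 + 453 = 3542
Selection 6: 3542 + 453 = 3995 → 3995 − 3917 = 78
Selection 7: 78 + 453 = 531
Selection 8: 531 + 453 = 984
Selection 9: 984 + 453 = 1437
Selection 10: 1437 + 453 = 1890

1730, 2183, 2636, 3089, 3542, 78, 531, 984, 1437, 1890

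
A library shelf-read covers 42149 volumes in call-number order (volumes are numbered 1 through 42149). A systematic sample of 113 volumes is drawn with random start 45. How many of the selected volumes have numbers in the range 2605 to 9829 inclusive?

20

k = 42149/113 = 373
First selection ≥ 2605: 45 + ⌈(2605−45)/373⌉·373 = 45 + 7×373 = 2656
Last selection ≤ 9829: 45 + ⌊(9829−45)/373⌋·373 = 45 + 26×373 = 9743
Count = 26 − 7 + 1 = 20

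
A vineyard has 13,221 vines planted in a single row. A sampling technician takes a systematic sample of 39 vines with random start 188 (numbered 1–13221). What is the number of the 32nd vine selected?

10697

k = 13221/39 = 339
32nd selection = r + (32−1)·k = 188 + 31×339 = 188 + 10509 = 10697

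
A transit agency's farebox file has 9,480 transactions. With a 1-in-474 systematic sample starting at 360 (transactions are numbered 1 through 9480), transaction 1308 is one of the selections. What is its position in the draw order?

k = 474
position = (1308 − 360)/474 + 1 = 948/474 + 1 = 2 + 1 = 3

3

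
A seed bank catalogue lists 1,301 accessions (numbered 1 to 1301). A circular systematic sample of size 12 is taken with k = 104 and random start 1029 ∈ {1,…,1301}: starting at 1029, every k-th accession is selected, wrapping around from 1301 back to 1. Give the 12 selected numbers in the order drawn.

1029, 1133, 1237, 40, 144, 248, 352, 456, 560, 664, 768, 872

Selection 1: 1029
Selection 2: 1029 + 104 = 1133
Selection 3: 1133 + 104 = 1237
Selection 4: 1237 + 104 = 1341 → 1341 − 1301 = 40
Selection 5: 40 + 104 = 144
Selection 6: 144 + 104 = 248
Selection 7: 248 + 104 = 352
Selection 8: 352 + 104 = 456
Selection 9: 456 + 104 = 560
Selection 10: 560 + 104 = 664
Selection 11: 664 + 104 = 768
Selection 12: 768 + 104 = 872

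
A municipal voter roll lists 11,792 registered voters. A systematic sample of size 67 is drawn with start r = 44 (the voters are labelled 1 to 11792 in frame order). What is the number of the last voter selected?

11660

k = 11792/67 = 176
67th selection = r + (67−1)·k = 44 + 66×176 = 44 + 11616 = 11660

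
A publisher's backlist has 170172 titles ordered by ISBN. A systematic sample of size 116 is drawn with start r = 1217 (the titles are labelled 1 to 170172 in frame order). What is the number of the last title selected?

169922

k = 170172/116 = 1467
116th selection = r + (116−1)·k = 1217 + 115×1467 = 1217 + 168705 = 169922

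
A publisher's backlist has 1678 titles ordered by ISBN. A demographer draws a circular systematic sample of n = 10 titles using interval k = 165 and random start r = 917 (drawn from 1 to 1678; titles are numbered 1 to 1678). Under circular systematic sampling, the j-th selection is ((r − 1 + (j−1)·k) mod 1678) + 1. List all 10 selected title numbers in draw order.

917, 1082, 1247, 1412, 1577, 64, 229, 394, 559, 724

Selection 1: 917
Selection 2: 917 + 165 = 1082
Selection 3: 1082 + 165 = 1247
Selection 4: 1247 + 165 = 1412
Selection 5: 1412 + 165 = 1577
Selection 6: 1577 + 165 = 1742 → 1742 − 1678 = 64
Selection 7: 64 + 165 = 229
Selection 8: 229 + 165 = 394
Selection 9: 394 + 165 = 559
Selection 10: 559 + 165 = 724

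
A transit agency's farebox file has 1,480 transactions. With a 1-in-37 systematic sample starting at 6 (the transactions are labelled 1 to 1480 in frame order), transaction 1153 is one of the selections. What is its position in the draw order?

32

k = 37
position = (1153 − 6)/37 + 1 = 1147/37 + 1 = 31 + 1 = 32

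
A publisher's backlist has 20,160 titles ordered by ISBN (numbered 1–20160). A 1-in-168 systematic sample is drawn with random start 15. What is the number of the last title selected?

20007

k = 168
120th selection = r + (120−1)·k = 15 + 119×168 = 15 + 19992 = 20007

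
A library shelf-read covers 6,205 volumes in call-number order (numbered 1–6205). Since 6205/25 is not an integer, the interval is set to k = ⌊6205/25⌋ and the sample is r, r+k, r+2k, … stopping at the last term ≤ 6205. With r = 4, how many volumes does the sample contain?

k = ⌊6205/25⌋ = 248
Achieved size = ⌊(6205 − 4)/248⌋ + 1 = ⌊6201/248⌋ + 1 = 25 + 1 = 26
(last selection: 4 + 25×248 = 6204 ≤ 6205; next would be 6452 > 6205)

26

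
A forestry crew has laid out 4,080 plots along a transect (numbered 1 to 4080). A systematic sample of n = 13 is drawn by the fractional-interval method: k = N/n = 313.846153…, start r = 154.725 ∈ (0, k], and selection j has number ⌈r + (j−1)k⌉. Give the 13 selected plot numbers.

155, 469, 783, 1097, 1411, 1724, 2038, 2352, 2666, 2980, 3294, 3608, 3921

j=1: r + 0k = 154.725 → ⌈·⌉ = 155
j=2: r + 1k = 468.571153… → ⌈·⌉ = 469
j=3: r + 2k = 782.417307… → ⌈·⌉ = 783
j=4: r + 3k = 1096.263461… → ⌈·⌉ = 1097
j=5: r + 4k = 1410.109615… → ⌈·⌉ = 1411
j=6: r + 5k = 1723.955769… → ⌈·⌉ = 1724
j=7: r + 6k = 2037.801923… → ⌈·⌉ = 2038
j=8: r + 7k = 2351.648076… → ⌈·⌉ = 2352
j=9: r + 8k = 2665.494230… → ⌈·⌉ = 2666
j=10: r + 9k = 2979.340384… → ⌈·⌉ = 2980
j=11: r + 10k = 3293.186538… → ⌈·⌉ = 3294
j=12: r + 11k = 3607.032692… → ⌈·⌉ = 3608
j=13: r + 12k = 3920.878846… → ⌈·⌉ = 3921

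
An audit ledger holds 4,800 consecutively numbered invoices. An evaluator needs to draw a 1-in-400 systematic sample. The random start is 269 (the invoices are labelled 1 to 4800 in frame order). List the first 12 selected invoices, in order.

269, 669, 1069, 1469, 1869, 2269, 2669, 3069, 3469, 3869, 4269, 4669

invoice 1: 269
invoice 2: 269 + 400 = 669
invoice 3: 669 + 400 = 1069
invoice 4: 1069 + 400 = 1469
invoice 5: 1469 + 400 = 1869
invoice 6: 1869 + 400 = 2269
invoice 7: 2269 + 400 = 2669
invoice 8: 2669 + 400 = 3069
invoice 9: 3069 + 400 = 3469
invoice 10: 3469 + 400 = 3869
invoice 11: 3869 + 400 = 4269
invoice 12: 4269 + 400 = 4669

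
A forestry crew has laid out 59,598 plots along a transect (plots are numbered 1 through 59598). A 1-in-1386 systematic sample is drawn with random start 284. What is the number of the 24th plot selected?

32162

k = 1386
24th selection = r + (24−1)·k = 284 + 23×1386 = 284 + 31878 = 32162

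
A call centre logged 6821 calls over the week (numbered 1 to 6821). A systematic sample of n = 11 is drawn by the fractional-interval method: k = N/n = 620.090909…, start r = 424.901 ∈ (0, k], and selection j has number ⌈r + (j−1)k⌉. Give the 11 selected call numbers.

425, 1045, 1666, 2286, 2906, 3526, 4146, 4766, 5386, 6006, 6626

j=1: r + 0k = 424.901 → ⌈·⌉ = 425
j=2: r + 1k = 1044.991909… → ⌈·⌉ = 1045
j=3: r + 2k = 1665.082818… → ⌈·⌉ = 1666
j=4: r + 3k = 2285.173727… → ⌈·⌉ = 2286
j=5: r + 4k = 2905.264636… → ⌈·⌉ = 2906
j=6: r + 5k = 3525.355545… → ⌈·⌉ = 3526
j=7: r + 6k = 4145.446454… → ⌈·⌉ = 4146
j=8: r + 7k = 4765.537363… → ⌈·⌉ = 4766
j=9: r + 8k = 5385.628272… → ⌈·⌉ = 5386
j=10: r + 9k = 6005.719181… → ⌈·⌉ = 6006
j=11: r + 10k = 6625.810090… → ⌈·⌉ = 6626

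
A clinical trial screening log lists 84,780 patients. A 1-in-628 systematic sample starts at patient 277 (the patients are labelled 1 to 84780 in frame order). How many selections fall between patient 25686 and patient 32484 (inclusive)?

11

k = 628
First selection ≥ 25686: 277 + ⌈(25686−277)/628⌉·628 = 277 + 41×628 = 26025
Last selection ≤ 32484: 277 + ⌊(32484−277)/628⌋·628 = 277 + 51×628 = 32305
Count = 51 − 41 + 1 = 11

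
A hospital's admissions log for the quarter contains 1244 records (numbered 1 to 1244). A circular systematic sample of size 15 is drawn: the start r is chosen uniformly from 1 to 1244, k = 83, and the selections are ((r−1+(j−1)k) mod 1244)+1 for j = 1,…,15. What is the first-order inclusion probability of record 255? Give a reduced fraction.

For each position j, as r ranges over 1…1244 the j-th selection hits every record exactly once, so record 255 is selected for exactly 15 of the 1244 starts.
Inclusion probability = 15/1244.

15/1244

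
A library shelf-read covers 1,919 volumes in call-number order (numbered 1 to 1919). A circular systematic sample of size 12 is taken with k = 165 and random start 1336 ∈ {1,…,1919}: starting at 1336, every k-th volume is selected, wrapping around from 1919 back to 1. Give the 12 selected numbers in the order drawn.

1336, 1501, 1666, 1831, 77, 242, 407, 572, 737, 902, 1067, 1232

Selection 1: 1336
Selection 2: 1336 + 165 = 1501
Selection 3: 1501 + 165 = 1666
Selection 4: 1666 + 165 = 1831
Selection 5: 1831 + 165 = 1996 → 1996 − 1919 = 77
Selection 6: 77 + 165 = 242
Selection 7: 242 + 165 = 407
Selection 8: 407 + 165 = 572
Selection 9: 572 + 165 = 737
Selection 10: 737 + 165 = 902
Selection 11: 902 + 165 = 1067
Selection 12: 1067 + 165 = 1232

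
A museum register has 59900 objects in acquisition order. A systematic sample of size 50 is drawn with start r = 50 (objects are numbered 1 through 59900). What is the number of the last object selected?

58752

k = 59900/50 = 1198
50th selection = r + (50−1)·k = 50 + 49×1198 = 50 + 58702 = 58752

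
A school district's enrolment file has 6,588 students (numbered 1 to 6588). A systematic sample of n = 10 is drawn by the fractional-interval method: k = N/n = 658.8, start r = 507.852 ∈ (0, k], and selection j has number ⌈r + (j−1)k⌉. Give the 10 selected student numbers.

508, 1167, 1826, 2485, 3144, 3802, 4461, 5120, 5779, 6438

j=1: r + 0k = 507.852 → ⌈·⌉ = 508
j=2: r + 1k = 1166.652 → ⌈·⌉ = 1167
j=3: r + 2k = 1825.452 → ⌈·⌉ = 1826
j=4: r + 3k = 2484.252 → ⌈·⌉ = 2485
j=5: r + 4k = 3143.052 → ⌈·⌉ = 3144
j=6: r + 5k = 3801.852 → ⌈·⌉ = 3802
j=7: r + 6k = 4460.652 → ⌈·⌉ = 4461
j=8: r + 7k = 5119.452 → ⌈·⌉ = 5120
j=9: r + 8k = 5778.252 → ⌈·⌉ = 5779
j=10: r + 9k = 6437.052 → ⌈·⌉ = 6438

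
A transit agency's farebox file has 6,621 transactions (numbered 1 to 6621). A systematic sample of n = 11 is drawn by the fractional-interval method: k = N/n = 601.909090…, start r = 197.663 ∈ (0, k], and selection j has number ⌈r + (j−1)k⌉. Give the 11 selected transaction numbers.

j=1: r + 0k = 197.663 → ⌈·⌉ = 198
j=2: r + 1k = 799.572090… → ⌈·⌉ = 800
j=3: r + 2k = 1401.481181… → ⌈·⌉ = 1402
j=4: r + 3k = 2003.390272… → ⌈·⌉ = 2004
j=5: r + 4k = 2605.299363… → ⌈·⌉ = 2606
j=6: r + 5k = 3207.208454… → ⌈·⌉ = 3208
j=7: r + 6k = 3809.117545… → ⌈·⌉ = 3810
j=8: r + 7k = 4411.026636… → ⌈·⌉ = 4412
j=9: r + 8k = 5012.935727… → ⌈·⌉ = 5013
j=10: r + 9k = 5614.844818… → ⌈·⌉ = 5615
j=11: r + 10k = 6216.753909… → ⌈·⌉ = 6217

198, 800, 1402, 2004, 2606, 3208, 3810, 4412, 5013, 5615, 6217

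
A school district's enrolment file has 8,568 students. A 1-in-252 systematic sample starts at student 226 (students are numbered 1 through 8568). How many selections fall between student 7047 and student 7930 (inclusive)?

k = 252
First selection ≥ 7047: 226 + ⌈(7047−226)/252⌉·252 = 226 + 28×252 = 7282
Last selection ≤ 7930: 226 + ⌊(7930−226)/252⌋·252 = 226 + 30×252 = 7786
Count = 30 − 28 + 1 = 3

3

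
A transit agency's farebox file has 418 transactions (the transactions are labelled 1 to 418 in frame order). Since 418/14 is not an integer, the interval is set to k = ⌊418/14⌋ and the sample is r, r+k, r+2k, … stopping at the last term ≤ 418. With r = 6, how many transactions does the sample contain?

15

k = ⌊418/14⌋ = 29
Achieved size = ⌊(418 − 6)/29⌋ + 1 = ⌊412/29⌋ + 1 = 14 + 1 = 15
(last selection: 6 + 14×29 = 412 ≤ 418; next would be 441 > 418)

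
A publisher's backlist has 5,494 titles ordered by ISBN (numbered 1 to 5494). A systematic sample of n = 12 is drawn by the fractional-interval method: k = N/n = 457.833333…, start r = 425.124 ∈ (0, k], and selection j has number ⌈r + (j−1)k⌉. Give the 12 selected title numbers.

426, 883, 1341, 1799, 2257, 2715, 3173, 3630, 4088, 4546, 5004, 5462

j=1: r + 0k = 425.124 → ⌈·⌉ = 426
j=2: r + 1k = 882.957333… → ⌈·⌉ = 883
j=3: r + 2k = 1340.790666… → ⌈·⌉ = 1341
j=4: r + 3k = 1798.624 → ⌈·⌉ = 1799
j=5: r + 4k = 2256.457333… → ⌈·⌉ = 2257
j=6: r + 5k = 2714.290666… → ⌈·⌉ = 2715
j=7: r + 6k = 3172.124 → ⌈·⌉ = 3173
j=8: r + 7k = 3629.957333… → ⌈·⌉ = 3630
j=9: r + 8k = 4087.790666… → ⌈·⌉ = 4088
j=10: r + 9k = 4545.624 → ⌈·⌉ = 4546
j=11: r + 10k = 5003.457333… → ⌈·⌉ = 5004
j=12: r + 11k = 5461.290666… → ⌈·⌉ = 5462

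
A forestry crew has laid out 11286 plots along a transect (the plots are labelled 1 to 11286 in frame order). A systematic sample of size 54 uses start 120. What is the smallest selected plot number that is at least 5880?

5972

k = 11286/54 = 209
Steps past start: ⌈(5880 − 120)/209⌉ = ⌈5760/209⌉ = 28
Selected plot: 120 + 28×209 = 5972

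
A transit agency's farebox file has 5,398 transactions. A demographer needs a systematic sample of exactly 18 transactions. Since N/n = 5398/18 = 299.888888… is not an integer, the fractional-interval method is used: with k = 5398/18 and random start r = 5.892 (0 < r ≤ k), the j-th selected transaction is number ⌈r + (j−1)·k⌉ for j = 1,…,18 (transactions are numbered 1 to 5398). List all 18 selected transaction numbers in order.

6, 306, 606, 906, 1206, 1506, 1806, 2106, 2406, 2705, 3005, 3305, 3605, 3905, 4205, 4505, 4805, 5105

j=1: r + 0k = 5.892 → ⌈·⌉ = 6
j=2: r + 1k = 305.780888… → ⌈·⌉ = 306
j=3: r + 2k = 605.669777… → ⌈·⌉ = 606
j=4: r + 3k = 905.558666… → ⌈·⌉ = 906
j=5: r + 4k = 1205.447555… → ⌈·⌉ = 1206
j=6: r + 5k = 1505.336444… → ⌈·⌉ = 1506
j=7: r + 6k = 1805.225333… → ⌈·⌉ = 1806
j=8: r + 7k = 2105.114222… → ⌈·⌉ = 2106
j=9: r + 8k = 2405.003111… → ⌈·⌉ = 2406
j=10: r + 9k = 2704.892 → ⌈·⌉ = 2705
j=11: r + 10k = 3004.780888… → ⌈·⌉ = 3005
j=12: r + 11k = 3304.669777… → ⌈·⌉ = 3305
j=13: r + 12k = 3604.558666… → ⌈·⌉ = 3605
j=14: r + 13k = 3904.447555… → ⌈·⌉ = 3905
j=15: r + 14k = 4204.336444… → ⌈·⌉ = 4205
j=16: r + 15k = 4504.225333… → ⌈·⌉ = 4505
j=17: r + 16k = 4804.114222… → ⌈·⌉ = 4805
j=18: r + 17k = 5104.003111… → ⌈·⌉ = 5105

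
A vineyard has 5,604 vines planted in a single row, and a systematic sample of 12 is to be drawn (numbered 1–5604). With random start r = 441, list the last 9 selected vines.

1842, 2309, 2776, 3243, 3710, 4177, 4644, 5111, 5578

k = N/n = 5604/12 = 467
4th selection = 441 + 3×467 = 1842
5th: 1842 + 467 = 2309
6th: 2309 + 467 = 2776
7th: 2776 + 467 = 3243
8th: 3243 + 467 = 3710
9th: 3710 + 467 = 4177
10th: 4177 + 467 = 4644
11th: 4644 + 467 = 5111
12th: 5111 + 467 = 5578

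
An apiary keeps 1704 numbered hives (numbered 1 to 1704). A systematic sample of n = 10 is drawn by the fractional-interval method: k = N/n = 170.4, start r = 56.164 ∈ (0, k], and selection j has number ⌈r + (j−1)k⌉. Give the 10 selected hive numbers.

j=1: r + 0k = 56.164 → ⌈·⌉ = 57
j=2: r + 1k = 226.564 → ⌈·⌉ = 227
j=3: r + 2k = 396.964 → ⌈·⌉ = 397
j=4: r + 3k = 567.364 → ⌈·⌉ = 568
j=5: r + 4k = 737.764 → ⌈·⌉ = 738
j=6: r + 5k = 908.164 → ⌈·⌉ = 909
j=7: r + 6k = 1078.564 → ⌈·⌉ = 1079
j=8: r + 7k = 1248.964 → ⌈·⌉ = 1249
j=9: r + 8k = 1419.364 → ⌈·⌉ = 1420
j=10: r + 9k = 1589.764 → ⌈·⌉ = 1590

57, 227, 397, 568, 738, 909, 1079, 1249, 1420, 1590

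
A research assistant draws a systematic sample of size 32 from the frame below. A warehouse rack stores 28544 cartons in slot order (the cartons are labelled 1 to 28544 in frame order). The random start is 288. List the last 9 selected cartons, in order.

20804, 21696, 22588, 23480, 24372, 25264, 26156, 27048, 27940

k = N/n = 28544/32 = 892
24th selection = 288 + 23×892 = 20804
25th: 20804 + 892 = 21696
26th: 21696 + 892 = 22588
27th: 22588 + 892 = 23480
28th: 23480 + 892 = 24372
29th: 24372 + 892 = 25264
30th: 25264 + 892 = 26156
31st: 26156 + 892 = 27048
32nd: 27048 + 892 = 27940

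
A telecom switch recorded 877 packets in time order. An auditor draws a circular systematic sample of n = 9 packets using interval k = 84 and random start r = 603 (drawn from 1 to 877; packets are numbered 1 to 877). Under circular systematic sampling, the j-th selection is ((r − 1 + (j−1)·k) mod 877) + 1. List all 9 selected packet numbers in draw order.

Selection 1: 603
Selection 2: 603 + 84 = 687
Selection 3: 687 + 84 = 771
Selection 4: 771 + 84 = 855
Selection 5: 855 + 84 = 939 → 939 − 877 = 62
Selection 6: 62 + 84 = 146
Selection 7: 146 + 84 = 230
Selection 8: 230 + 84 = 314
Selection 9: 314 + 84 = 398

603, 687, 771, 855, 62, 146, 230, 314, 398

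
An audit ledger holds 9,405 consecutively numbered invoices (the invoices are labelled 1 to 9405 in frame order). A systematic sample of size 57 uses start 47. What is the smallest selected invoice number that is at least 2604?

2687

k = 9405/57 = 165
Steps past start: ⌈(2604 − 47)/165⌉ = ⌈2557/165⌉ = 16
Selected invoice: 47 + 16×165 = 2687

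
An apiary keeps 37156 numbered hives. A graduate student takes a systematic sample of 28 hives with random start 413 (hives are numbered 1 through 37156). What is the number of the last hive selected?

36242

k = 37156/28 = 1327
28th selection = r + (28−1)·k = 413 + 27×1327 = 413 + 35829 = 36242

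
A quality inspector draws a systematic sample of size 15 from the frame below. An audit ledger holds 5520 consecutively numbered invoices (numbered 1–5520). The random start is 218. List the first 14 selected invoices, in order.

k = N/n = 5520/15 = 368
invoice 1: 218
invoice 2: 218 + 368 = 586
invoice 3: 586 + 368 = 954
invoice 4: 954 + 368 = 1322
invoice 5: 1322 + 368 = 1690
invoice 6: 1690 + 368 = 2058
invoice 7: 2058 + 368 = 2426
invoice 8: 2426 + 368 = 2794
invoice 9: 2794 + 368 = 3162
invoice 10: 3162 + 368 = 3530
invoice 11: 3530 + 368 = 3898
invoice 12: 3898 + 368 = 4266
invoice 13: 4266 + 368 = 4634
invoice 14: 4634 + 368 = 5002

218, 586, 954, 1322, 1690, 2058, 2426, 2794, 3162, 3530, 3898, 4266, 4634, 5002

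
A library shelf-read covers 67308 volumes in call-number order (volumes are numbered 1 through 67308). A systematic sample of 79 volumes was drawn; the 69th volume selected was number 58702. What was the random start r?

k = 67308/79 = 852
r = 58702 − (69−1)×852 = 58702 − 57936 = 766

766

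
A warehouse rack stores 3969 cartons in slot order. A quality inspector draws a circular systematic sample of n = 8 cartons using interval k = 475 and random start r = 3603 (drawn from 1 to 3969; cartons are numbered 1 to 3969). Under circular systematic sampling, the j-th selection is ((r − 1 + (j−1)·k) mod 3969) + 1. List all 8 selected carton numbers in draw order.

3603, 109, 584, 1059, 1534, 2009, 2484, 2959

Selection 1: 3603
Selection 2: 3603 + 475 = 4078 → 4078 − 3969 = 109
Selection 3: 109 + 475 = 584
Selection 4: 584 + 475 = 1059
Selection 5: 1059 + 475 = 1534
Selection 6: 1534 + 475 = 2009
Selection 7: 2009 + 475 = 2484
Selection 8: 2484 + 475 = 2959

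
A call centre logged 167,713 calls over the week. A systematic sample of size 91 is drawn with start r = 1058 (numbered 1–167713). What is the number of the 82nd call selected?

150341

k = 167713/91 = 1843
82nd selection = r + (82−1)·k = 1058 + 81×1843 = 1058 + 149283 = 150341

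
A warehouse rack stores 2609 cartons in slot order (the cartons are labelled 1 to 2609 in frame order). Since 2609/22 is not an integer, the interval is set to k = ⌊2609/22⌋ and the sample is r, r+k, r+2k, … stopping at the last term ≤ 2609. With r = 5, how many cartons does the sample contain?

23

k = ⌊2609/22⌋ = 118
Achieved size = ⌊(2609 − 5)/118⌋ + 1 = ⌊2604/118⌋ + 1 = 22 + 1 = 23
(last selection: 5 + 22×118 = 2601 ≤ 2609; next would be 2719 > 2609)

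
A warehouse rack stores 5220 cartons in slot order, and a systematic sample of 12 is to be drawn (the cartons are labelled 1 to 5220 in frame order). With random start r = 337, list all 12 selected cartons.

337, 772, 1207, 1642, 2077, 2512, 2947, 3382, 3817, 4252, 4687, 5122

k = N/n = 5220/12 = 435
carton 1: 337
carton 2: 337 + 435 = 772
carton 3: 772 + 435 = 1207
carton 4: 1207 + 435 = 1642
carton 5: 1642 + 435 = 2077
carton 6: 2077 + 435 = 2512
carton 7: 2512 + 435 = 2947
carton 8: 2947 + 435 = 3382
carton 9: 3382 + 435 = 3817
carton 10: 3817 + 435 = 4252
carton 11: 4252 + 435 = 4687
carton 12: 4687 + 435 = 5122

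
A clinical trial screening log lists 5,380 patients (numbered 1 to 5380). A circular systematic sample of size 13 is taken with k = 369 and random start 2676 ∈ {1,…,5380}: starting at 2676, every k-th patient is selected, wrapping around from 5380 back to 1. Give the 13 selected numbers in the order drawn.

2676, 3045, 3414, 3783, 4152, 4521, 4890, 5259, 248, 617, 986, 1355, 1724

Selection 1: 2676
Selection 2: 2676 + 369 = 3045
Selection 3: 3045 + 369 = 3414
Selection 4: 3414 + 369 = 3783
Selection 5: 3783 + 369 = 4152
Selection 6: 4152 + 369 = 4521
Selection 7: 4521 + 369 = 4890
Selection 8: 4890 + 369 = 5259
Selection 9: 5259 + 369 = 5628 → 5628 − 5380 = 248
Selection 10: 248 + 369 = 617
Selection 11: 617 + 369 = 986
Selection 12: 986 + 369 = 1355
Selection 13: 1355 + 369 = 1724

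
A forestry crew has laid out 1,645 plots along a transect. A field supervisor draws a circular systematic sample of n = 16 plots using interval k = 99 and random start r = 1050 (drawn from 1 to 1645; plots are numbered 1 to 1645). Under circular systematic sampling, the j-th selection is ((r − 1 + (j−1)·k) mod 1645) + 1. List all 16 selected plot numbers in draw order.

Selection 1: 1050
Selection 2: 1050 + 99 = 1149
Selection 3: 1149 + 99 = 1248
Selection 4: 1248 + 99 = 1347
Selection 5: 1347 + 99 = 1446
Selection 6: 1446 + 99 = 1545
Selection 7: 1545 + 99 = 1644
Selection 8: 1644 + 99 = 1743 → 1743 − 1645 = 98
Selection 9: 98 + 99 = 197
Selection 10: 197 + 99 = 296
Selection 11: 296 + 99 = 395
Selection 12: 395 + 99 = 494
Selection 13: 494 + 99 = 593
Selection 14: 593 + 99 = 692
Selection 15: 692 + 99 = 791
Selection 16: 791 + 99 = 890

1050, 1149, 1248, 1347, 1446, 1545, 1644, 98, 197, 296, 395, 494, 593, 692, 791, 890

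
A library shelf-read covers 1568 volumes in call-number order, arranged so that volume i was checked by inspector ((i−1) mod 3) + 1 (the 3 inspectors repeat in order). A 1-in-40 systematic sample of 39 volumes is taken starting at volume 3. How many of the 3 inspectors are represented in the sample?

3

Consecutive selections differ by k = 40, so their inspector numbers differ by 40 mod 3 = 1.
gcd(40, 3) = 1, so the sample visits 3/1 = 3 distinct residues mod 3.
Start 3 is inspector 3; the inspectors hit are 1, 2, 3.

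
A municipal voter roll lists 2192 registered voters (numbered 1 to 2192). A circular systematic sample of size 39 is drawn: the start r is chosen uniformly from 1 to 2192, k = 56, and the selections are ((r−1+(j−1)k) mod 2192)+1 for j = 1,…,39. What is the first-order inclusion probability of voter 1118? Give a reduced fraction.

For each position j, as r ranges over 1…2192 the j-th selection hits every voter exactly once, so voter 1118 is selected for exactly 39 of the 2192 starts.
Inclusion probability = 39/2192.

39/2192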